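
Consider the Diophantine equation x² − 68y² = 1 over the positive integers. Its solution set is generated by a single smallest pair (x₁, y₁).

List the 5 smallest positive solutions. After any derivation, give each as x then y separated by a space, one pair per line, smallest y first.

33 4
2177 264
143649 17420
9478657 1149456
625447713 75846676

[8; 4,16] for √68; ℓ=2 ⇒ convergent index 1
k=0  a_k=8  p_k/q_k = 8/1
k=1  a_k=4  p_k/q_k = 33/4
→ (33, 4).  Check: 33²=1089, 68·4²=1088, difference 1.
(33+4√68)^2 = 2177 + 264√68
(33+4√68)^3 = 143649 + 17420√68
(33+4√68)^4 = 9478657 + 1149456√68
(33+4√68)^5 = 625447713 + 75846676√68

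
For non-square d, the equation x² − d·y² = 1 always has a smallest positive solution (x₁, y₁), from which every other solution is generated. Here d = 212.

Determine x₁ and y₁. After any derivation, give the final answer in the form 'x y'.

66249 4550

√212 → a₀=14, period (1,1,3,1,1,…,1,1,28); ℓ=14 even so k=13
k=0  a_k=14  p_k/q_k = 14/1
…
k=2  a_k=1  p_k/q_k = 29/2
…
k=9  a_k=1  p_k/q_k = 5198/357
…
k=12  a_k=1  p_k/q_k = 37114/2549
k=13  a_k=1  p_k/q_k = 66249/4550
fundamental: x₁=66249, y₁=4550  (since 4388930001 − 212·20702500 = 1)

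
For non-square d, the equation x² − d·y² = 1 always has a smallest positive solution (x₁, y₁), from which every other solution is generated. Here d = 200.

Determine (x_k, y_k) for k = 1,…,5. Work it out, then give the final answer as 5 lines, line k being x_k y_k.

√200 = [14; 7,28, …], period ℓ=2 (even) → k=1
i=0: a=14 ⇒ p=14, q=1
i=1: a=7 ⇒ p=99, q=7
(x₁, y₁) = (99, 7);  99² − 200·7² = 1 ✓
(99+7√200)^2 = 19601 + 1386√200
(99+7√200)^3 = 3880899 + 274421√200
(99+7√200)^4 = 768398401 + 54333972√200
(99+7√200)^5 = 152139002499 + 10757852035√200

99 7
19601 1386
3880899 274421
768398401 54333972
152139002499 10757852035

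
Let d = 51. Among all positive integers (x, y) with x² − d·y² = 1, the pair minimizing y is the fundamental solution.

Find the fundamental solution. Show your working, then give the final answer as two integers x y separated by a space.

50 7

[7; 7,14] for √51; ℓ=2 ⇒ convergent index 1
k=0  a_k=7  p_k/q_k = 7/1
k=1  a_k=7  p_k/q_k = 50/7
fundamental: x₁=50, y₁=7  (since 2500 − 51·49 = 1)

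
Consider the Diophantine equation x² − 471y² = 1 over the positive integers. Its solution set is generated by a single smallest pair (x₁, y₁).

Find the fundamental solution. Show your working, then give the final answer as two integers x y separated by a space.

7838695 361188

d=471: √d = [21; 1,2,2,1,3,…,2,1,42] (ℓ=14, even), read p_13/q_13
k=0  a_k=21  p_k/q_k = 21/1
k=1  a_k=1  p_k/q_k = 22/1
k=2  a_k=2  p_k/q_k = 65/3
k=3  a_k=2  p_k/q_k = 152/7
k=4  a_k=1  p_k/q_k = 217/10
k=5  a_k=3  p_k/q_k = 803/37
k=6  a_k=4  p_k/q_k = 3429/158
k=7  a_k=14  p_k/q_k = 48809/2249
k=8  a_k=4  p_k/q_k = 198665/9154
…
k=10  a_k=1  p_k/q_k = 843469/38865
k=11  a_k=2  p_k/q_k = 2331742/107441
k=12  a_k=2  p_k/q_k = 5506953/253747
k=13  a_k=1  p_k/q_k = 7838695/361188
(x₁, y₁) = (7838695, 361188);  7838695² − 471·361188² = 1 ✓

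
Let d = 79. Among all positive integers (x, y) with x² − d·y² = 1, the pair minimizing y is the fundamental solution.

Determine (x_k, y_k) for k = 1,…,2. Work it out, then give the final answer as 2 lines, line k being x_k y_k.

80 9
12799 1440

d=79: √d = [8; 1,7,1,16] (ℓ=4, even), read p_3/q_3
i=0: a=8 ⇒ p=8, q=1
…
i=2: a=7 ⇒ p=71, q=8
i=3: a=1 ⇒ p=80, q=9
(x₁, y₁) = (80, 9);  80² − 79·9² = 1 ✓
(x_2, y_2) = (80·80 + 79·9·9, 80·9 + 9·80) = (12799, 1440)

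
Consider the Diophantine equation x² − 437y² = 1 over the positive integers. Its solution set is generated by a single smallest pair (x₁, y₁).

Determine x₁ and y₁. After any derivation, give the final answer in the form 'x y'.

4599 220

√437 → a₀=20, period (1,9,2,9,1,40); ℓ=6 even so k=5
k=0  a_k=20  p_k/q_k = 20/1
k=1  a_k=1  p_k/q_k = 21/1
k=2  a_k=9  p_k/q_k = 209/10
k=3  a_k=2  p_k/q_k = 439/21
k=4  a_k=9  p_k/q_k = 4160/199
k=5  a_k=1  p_k/q_k = 4599/220
fundamental: x₁=4599, y₁=220  (since 21150801 − 437·48400 = 1)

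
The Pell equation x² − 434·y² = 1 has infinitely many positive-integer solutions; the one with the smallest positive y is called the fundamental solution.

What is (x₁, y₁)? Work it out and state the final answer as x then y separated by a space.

√434 → a₀=20, period (1,4,1,40); ℓ=4 even so k=3
k=0  a_k=20  p_k/q_k = 20/1
k=1  a_k=1  p_k/q_k = 21/1
k=2  a_k=4  p_k/q_k = 104/5
k=3  a_k=1  p_k/q_k = 125/6
(x₁, y₁) = (125, 6);  125² − 434·6² = 1 ✓

125 6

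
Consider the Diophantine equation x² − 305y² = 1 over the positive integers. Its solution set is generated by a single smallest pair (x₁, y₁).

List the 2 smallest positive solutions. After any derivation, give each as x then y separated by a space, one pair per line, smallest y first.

[17; 2,6,2,34] for √305; ℓ=4 ⇒ convergent index 3
k=0  a_k=17  p_k/q_k = 17/1
k=1  a_k=2  p_k/q_k = 35/2
k=2  a_k=6  p_k/q_k = 227/13
k=3  a_k=2  p_k/q_k = 489/28
(x₁, y₁) = (489, 28);  489² − 305·28² = 1 ✓
(489+28√305)^2 = 478241 + 27384√305

489 28
478241 27384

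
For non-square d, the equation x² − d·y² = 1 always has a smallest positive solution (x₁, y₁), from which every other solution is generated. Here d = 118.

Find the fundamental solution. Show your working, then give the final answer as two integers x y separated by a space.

d=118: √d = [10; 1,6,3,2,10,2,3,6,1,20] (ℓ=10, even), read p_9/q_9
step 0: (10, 1)  from 10·(1,0) + (0,1)
…
step 3: (239, 22)  from 3·(76,7) + (11,1)
…
step 6: (12112, 1115)  from 2·(5779,532) + (554,51)
…
step 8: (264802, 24377)  from 6·(42115,3877) + (12112,1115)
step 9: (306917, 28254)  from 1·(264802,24377) + (42115,3877)
(x₁, y₁) = (306917, 28254);  306917² − 118·28254² = 1 ✓

306917 28254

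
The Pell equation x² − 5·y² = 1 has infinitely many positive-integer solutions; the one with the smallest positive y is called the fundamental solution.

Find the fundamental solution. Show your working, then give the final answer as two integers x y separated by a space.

√5 = [2; 4, …], period ℓ=1 (odd) → k=1
k=0  a_k=2  p_k/q_k = 2/1
k=1  a_k=4  p_k/q_k = 9/4
→ (9, 4).  Check: 9²=81, 5·4²=80, difference 1.

9 4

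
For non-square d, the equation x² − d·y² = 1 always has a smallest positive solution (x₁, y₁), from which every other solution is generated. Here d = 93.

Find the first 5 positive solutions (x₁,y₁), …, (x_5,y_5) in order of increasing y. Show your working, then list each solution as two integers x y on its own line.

√93 → a₀=9, period (1,1,1,4,6,4,1,1,1,18); ℓ=10 even so k=9
a_0=9:  p_0=9·1+0=9,  q_0=9·0+1=1
a_1=1:  p_1=1·9+1=10,  q_1=1·1+0=1
…
a_3=1:  p_3=1·19+10=29,  q_3=1·2+1=3
…
a_5=6:  p_5=6·135+29=839,  q_5=6·14+3=87
…
a_8=1:  p_8=1·4330+3491=7821,  q_8=1·449+362=811
a_9=1:  p_9=1·7821+4330=12151,  q_9=1·811+449=1260
fundamental: x₁=12151, y₁=1260  (since 147646801 − 93·1587600 = 1)
(x_2, y_2) = (12151·12151 + 93·1260·1260, 12151·1260 + 1260·12151) = (295293601, 30620520)
(x_3, y_3) = (12151·295293601 + 93·1260·30620520, 12151·30620520 + 1260·295293601) = (7176225079351, 744139875780)
(x_4, y_4) = (12151·7176225079351 + 93·1260·744139875780, 12151·744139875780 + 1260·7176225079351) = (174396621583094401, 18084087230585040)
(x_5, y_5) = (12151·174396621583094401 + 93·1260·18084087230585040, 12151·18084087230585040 + 1260·174396621583094401) = (4238186690536135053751, 439479487133537766300)

12151 1260
295293601 30620520
7176225079351 744139875780
174396621583094401 18084087230585040
4238186690536135053751 439479487133537766300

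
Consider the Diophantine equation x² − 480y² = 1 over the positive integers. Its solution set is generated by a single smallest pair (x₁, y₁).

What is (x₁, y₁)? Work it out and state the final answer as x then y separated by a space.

241 11

[21; 1,9,1,42] for √480; ℓ=4 ⇒ convergent index 3
i=0: a=21 ⇒ p=21, q=1
…
i=2: a=9 ⇒ p=219, q=10
i=3: a=1 ⇒ p=241, q=11
fundamental: x₁=241, y₁=11  (since 58081 − 480·121 = 1)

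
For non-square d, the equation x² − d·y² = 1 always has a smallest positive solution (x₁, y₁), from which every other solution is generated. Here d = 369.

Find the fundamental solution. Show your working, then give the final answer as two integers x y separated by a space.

8396801 437120

d=369: √d = [19; 4,1,3,2,7,4,7,2,3,1,4,38] (ℓ=12, even), read p_11/q_11
a_0=19:  p_0=19·1+0=19,  q_0=19·0+1=1
a_1=4:  p_1=4·19+1=77,  q_1=4·1+0=4
…
a_3=3:  p_3=3·96+77=365,  q_3=3·5+4=19
a_4=2:  p_4=2·365+96=826,  q_4=2·19+5=43
a_5=7:  p_5=7·826+365=6147,  q_5=7·43+19=320
a_6=4:  p_6=4·6147+826=25414,  q_6=4·320+43=1323
…
a_9=3:  p_9=3·393504+184045=1364557,  q_9=3·20485+9581=71036
a_10=1:  p_10=1·1364557+393504=1758061,  q_10=1·71036+20485=91521
a_11=4:  p_11=4·1758061+1364557=8396801,  q_11=4·91521+71036=437120
(x₁, y₁) = (8396801, 437120);  8396801² − 369·437120² = 1 ✓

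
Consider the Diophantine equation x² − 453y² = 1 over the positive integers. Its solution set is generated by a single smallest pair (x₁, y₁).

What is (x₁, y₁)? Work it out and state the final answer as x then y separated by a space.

1653751 77700

√453 → a₀=21, period (3,1,1,10,14,10,1,1,3,42); ℓ=10 even so k=9
step 0: (21, 1)  from 21·(1,0) + (0,1)
step 1: (64, 3)  from 3·(21,1) + (1,0)
…
step 4: (1575, 74)  from 10·(149,7) + (85,4)
step 5: (22199, 1043)  from 14·(1575,74) + (149,7)
step 6: (223565, 10504)  from 10·(22199,1043) + (1575,74)
step 7: (245764, 11547)  from 1·(223565,10504) + (22199,1043)
step 8: (469329, 22051)  from 1·(245764,11547) + (223565,10504)
step 9: (1653751, 77700)  from 3·(469329,22051) + (245764,11547)
(x₁, y₁) = (1653751, 77700);  1653751² − 453·77700² = 1 ✓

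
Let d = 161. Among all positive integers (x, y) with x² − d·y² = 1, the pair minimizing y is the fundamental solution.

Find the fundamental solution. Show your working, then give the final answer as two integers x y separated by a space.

√161 → a₀=12, period (1,2,4,1,2,1,4,2,1,24); ℓ=10 even so k=9
k=0  a_k=12  p_k/q_k = 12/1
…
k=2  a_k=2  p_k/q_k = 38/3
k=3  a_k=4  p_k/q_k = 165/13
k=4  a_k=1  p_k/q_k = 203/16
k=5  a_k=2  p_k/q_k = 571/45
k=6  a_k=1  p_k/q_k = 774/61
k=7  a_k=4  p_k/q_k = 3667/289
k=8  a_k=2  p_k/q_k = 8108/639
k=9  a_k=1  p_k/q_k = 11775/928
→ (11775, 928).  Check: 11775²=138650625, 161·928²=138650624, difference 1.

11775 928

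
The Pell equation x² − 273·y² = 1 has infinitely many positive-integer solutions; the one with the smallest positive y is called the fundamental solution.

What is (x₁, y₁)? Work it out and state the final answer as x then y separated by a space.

√273 → a₀=16, period (1,1,10,1,1,32); ℓ=6 even so k=5
step 0: (16, 1)  from 16·(1,0) + (0,1)
…
step 4: (380, 23)  from 1·(347,21) + (33,2)
step 5: (727, 44)  from 1·(380,23) + (347,21)
→ (727, 44).  Check: 727²=528529, 273·44²=528528, difference 1.

727 44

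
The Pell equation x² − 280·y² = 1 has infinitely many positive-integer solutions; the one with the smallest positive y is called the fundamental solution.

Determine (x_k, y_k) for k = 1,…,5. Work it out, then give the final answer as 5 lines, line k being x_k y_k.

251 15
126001 7530
63252251 3780045
31752504001 1897575060
15939693756251 952578900075

√280 → a₀=16, period (1,2,1,2,1,32); ℓ=6 even so k=5
k=0  a_k=16  p_k/q_k = 16/1
k=1  a_k=1  p_k/q_k = 17/1
…
k=4  a_k=2  p_k/q_k = 184/11
k=5  a_k=1  p_k/q_k = 251/15
(x₁, y₁) = (251, 15);  251² − 280·15² = 1 ✓
k=2:  x_2 = 251·251+280·15·15 = 126001,  y_2 = 251·15+15·251 = 7530
k=3:  x_3 = 251·126001+280·15·7530 = 63252251,  y_3 = 251·7530+15·126001 = 3780045
k=4:  x_4 = 251·63252251+280·15·3780045 = 31752504001,  y_4 = 251·3780045+15·63252251 = 1897575060
k=5:  x_5 = 251·31752504001+280·15·1897575060 = 15939693756251,  y_5 = 251·1897575060+15·31752504001 = 952578900075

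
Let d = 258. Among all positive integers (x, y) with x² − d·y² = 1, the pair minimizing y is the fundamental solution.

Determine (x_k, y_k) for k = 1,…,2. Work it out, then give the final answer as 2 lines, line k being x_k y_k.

257 16
132097 8224

[16; 16,32] for √258; ℓ=2 ⇒ convergent index 1
i=0: a=16 ⇒ p=16, q=1
i=1: a=16 ⇒ p=257, q=16
→ (257, 16).  Check: 257²=66049, 258·16²=66048, difference 1.
(x_2, y_2) = (257·257 + 258·16·16, 257·16 + 16·257) = (132097, 8224)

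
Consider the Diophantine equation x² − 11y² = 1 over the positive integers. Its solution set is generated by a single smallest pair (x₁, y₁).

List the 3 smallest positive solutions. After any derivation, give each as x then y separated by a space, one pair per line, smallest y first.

10 3
199 60
3970 1197

[3; 3,6] for √11; ℓ=2 ⇒ convergent index 1
k=0  a_k=3  p_k/q_k = 3/1
k=1  a_k=3  p_k/q_k = 10/3
(x₁, y₁) = (10, 3);  10² − 11·3² = 1 ✓
k=2:  x_2 = 10·10+11·3·3 = 199,  y_2 = 10·3+3·10 = 60
k=3:  x_3 = 10·199+11·3·60 = 3970,  y_3 = 10·60+3·199 = 1197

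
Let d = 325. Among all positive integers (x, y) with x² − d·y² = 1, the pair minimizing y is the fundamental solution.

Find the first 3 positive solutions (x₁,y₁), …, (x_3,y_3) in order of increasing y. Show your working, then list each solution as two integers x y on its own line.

[18; 36] for √325; ℓ=1 ⇒ convergent index 1
i=0: a=18 ⇒ p=18, q=1
i=1: a=36 ⇒ p=649, q=36
→ (649, 36).  Check: 649²=421201, 325·36²=421200, difference 1.
k=2:  x_2 = 649·649+325·36·36 = 842401,  y_2 = 649·36+36·649 = 46728
k=3:  x_3 = 649·842401+325·36·46728 = 1093435849,  y_3 = 649·46728+36·842401 = 60652908

649 36
842401 46728
1093435849 60652908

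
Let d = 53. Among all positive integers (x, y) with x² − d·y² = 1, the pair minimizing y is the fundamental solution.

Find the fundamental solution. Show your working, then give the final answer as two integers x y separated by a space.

√53 → a₀=7, period (3,1,1,3,14); ℓ=5 odd so k=9
i=0: a=7 ⇒ p=7, q=1
i=1: a=3 ⇒ p=22, q=3
…
i=3: a=1 ⇒ p=51, q=7
…
i=6: a=3 ⇒ p=7979, q=1096
i=7: a=1 ⇒ p=10578, q=1453
i=8: a=1 ⇒ p=18557, q=2549
i=9: a=3 ⇒ p=66249, q=9100
(x₁, y₁) = (66249, 9100);  66249² − 53·9100² = 1 ✓

66249 9100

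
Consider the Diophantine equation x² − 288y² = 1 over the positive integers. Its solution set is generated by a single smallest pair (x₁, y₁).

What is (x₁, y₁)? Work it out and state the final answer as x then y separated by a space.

√288 = [16; 1,32, …], period ℓ=2 (even) → k=1
k=0  a_k=16  p_k/q_k = 16/1
k=1  a_k=1  p_k/q_k = 17/1
fundamental: x₁=17, y₁=1  (since 289 − 288·1 = 1)

17 1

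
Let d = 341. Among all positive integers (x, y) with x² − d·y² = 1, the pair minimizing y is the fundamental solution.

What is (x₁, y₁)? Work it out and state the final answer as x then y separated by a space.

10626551 575460

d=341: √d = [18; 2,6,1,8,2,…,6,2,36] (ℓ=14, even), read p_13/q_13
i=0: a=18 ⇒ p=18, q=1
…
i=4: a=8 ⇒ p=2456, q=133
…
i=9: a=2 ⇒ p=76727, q=4155
…
i=12: a=6 ⇒ p=4953942, q=268271
i=13: a=2 ⇒ p=10626551, q=575460
(x₁, y₁) = (10626551, 575460);  10626551² − 341·575460² = 1 ✓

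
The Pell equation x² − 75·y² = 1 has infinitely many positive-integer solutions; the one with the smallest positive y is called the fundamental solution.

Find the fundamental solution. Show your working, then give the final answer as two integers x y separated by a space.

d=75: √d = [8; 1,1,1,16] (ℓ=4, even), read p_3/q_3
i=0: a=8 ⇒ p=8, q=1
…
i=2: a=1 ⇒ p=17, q=2
i=3: a=1 ⇒ p=26, q=3
fundamental: x₁=26, y₁=3  (since 676 − 75·9 = 1)

26 3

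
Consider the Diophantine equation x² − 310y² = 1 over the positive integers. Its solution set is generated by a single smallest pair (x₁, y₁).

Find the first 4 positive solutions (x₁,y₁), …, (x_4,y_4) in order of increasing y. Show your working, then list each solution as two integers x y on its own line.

848719 48204
1440647881921 81823301352
2445410459391369679 138889981000287972
4150932639366927117300481 235757131569084991314384

√310 → a₀=17, period (1,1,1,1,5,…,1,1,34); ℓ=16 even so k=15
step 0: (17, 1)  from 17·(1,0) + (0,1)
…
step 5: (493, 28)  from 5·(88,5) + (53,3)
step 6: (1567, 89)  from 3·(493,28) + (88,5)
step 7: (2060, 117)  from 1·(1567,89) + (493,28)
…
step 9: (7747, 440)  from 1·(5687,323) + (2060,117)
step 10: (28928, 1643)  from 3·(7747,440) + (5687,323)
…
step 12: (181315, 10298)  from 1·(152387,8655) + (28928,1643)
step 13: (333702, 18953)  from 1·(181315,10298) + (152387,8655)
step 14: (515017, 29251)  from 1·(333702,18953) + (181315,10298)
step 15: (848719, 48204)  from 1·(515017,29251) + (333702,18953)
→ (848719, 48204).  Check: 848719²=720323940961, 310·48204²=720323940960, difference 1.
(x_2, y_2) = (848719·848719 + 310·48204·48204, 848719·48204 + 48204·848719) = (1440647881921, 81823301352)
(x_3, y_3) = (848719·1440647881921 + 310·48204·81823301352, 848719·81823301352 + 48204·1440647881921) = (2445410459391369679, 138889981000287972)
(x_4, y_4) = (848719·2445410459391369679 + 310·48204·138889981000287972, 848719·138889981000287972 + 48204·2445410459391369679) = (4150932639366927117300481, 235757131569084991314384)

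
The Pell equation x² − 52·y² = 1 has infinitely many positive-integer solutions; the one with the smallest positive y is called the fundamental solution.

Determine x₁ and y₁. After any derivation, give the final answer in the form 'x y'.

d=52: √d = [7; 4,1,2,1,4,14] (ℓ=6, even), read p_5/q_5
k=0  a_k=7  p_k/q_k = 7/1
k=1  a_k=4  p_k/q_k = 29/4
…
k=3  a_k=2  p_k/q_k = 101/14
k=4  a_k=1  p_k/q_k = 137/19
k=5  a_k=4  p_k/q_k = 649/90
fundamental: x₁=649, y₁=90  (since 421201 − 52·8100 = 1)

649 90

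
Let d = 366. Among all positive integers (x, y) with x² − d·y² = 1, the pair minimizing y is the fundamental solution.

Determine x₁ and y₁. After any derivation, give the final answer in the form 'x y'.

d=366: √d = [19; 7,1,1,1,2,12,2,1,1,1,7,38] (ℓ=12, even), read p_11/q_11
i=0: a=19 ⇒ p=19, q=1
i=1: a=7 ⇒ p=134, q=7
i=2: a=1 ⇒ p=153, q=8
…
i=5: a=2 ⇒ p=1167, q=61
i=6: a=12 ⇒ p=14444, q=755
…
i=8: a=1 ⇒ p=44499, q=2326
i=9: a=1 ⇒ p=74554, q=3897
i=10: a=1 ⇒ p=119053, q=6223
i=11: a=7 ⇒ p=907925, q=47458
(x₁, y₁) = (907925, 47458);  907925² − 366·47458² = 1 ✓

907925 47458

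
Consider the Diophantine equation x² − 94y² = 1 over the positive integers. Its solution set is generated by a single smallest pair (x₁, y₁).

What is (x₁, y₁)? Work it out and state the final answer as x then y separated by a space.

[9; 1,2,3,1,1,…,2,1,18] for √94; ℓ=16 ⇒ convergent index 15
step 0: (9, 1)  from 9·(1,0) + (0,1)
…
step 3: (97, 10)  from 3·(29,3) + (10,1)
step 4: (126, 13)  from 1·(97,10) + (29,3)
…
step 7: (1464, 151)  from 1·(1241,128) + (223,23)
step 8: (12953, 1336)  from 8·(1464,151) + (1241,128)
…
step 14: (1490361, 153719)  from 2·(652934,67345) + (184493,19029)
step 15: (2143295, 221064)  from 1·(1490361,153719) + (652934,67345)
(x₁, y₁) = (2143295, 221064);  2143295² − 94·221064² = 1 ✓

2143295 221064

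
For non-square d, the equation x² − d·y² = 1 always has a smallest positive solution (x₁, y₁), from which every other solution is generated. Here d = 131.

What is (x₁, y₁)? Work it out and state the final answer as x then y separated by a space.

√131 = [11; 2,4,11,4,2,22, …], period ℓ=6 (even) → k=5
step 0: (11, 1)  from 11·(1,0) + (0,1)
step 1: (23, 2)  from 2·(11,1) + (1,0)
step 2: (103, 9)  from 4·(23,2) + (11,1)
…
step 4: (4727, 413)  from 4·(1156,101) + (103,9)
step 5: (10610, 927)  from 2·(4727,413) + (1156,101)
(x₁, y₁) = (10610, 927);  10610² − 131·927² = 1 ✓

10610 927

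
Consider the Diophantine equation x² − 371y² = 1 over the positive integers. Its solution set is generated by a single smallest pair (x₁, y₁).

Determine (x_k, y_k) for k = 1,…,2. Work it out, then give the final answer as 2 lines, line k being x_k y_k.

1695 88
5746049 298320

d=371: √d = [19; 3,1,4,1,3,38] (ℓ=6, even), read p_5/q_5
step 0: (19, 1)  from 19·(1,0) + (0,1)
step 1: (58, 3)  from 3·(19,1) + (1,0)
step 2: (77, 4)  from 1·(58,3) + (19,1)
…
step 4: (443, 23)  from 1·(366,19) + (77,4)
step 5: (1695, 88)  from 3·(443,23) + (366,19)
fundamental: x₁=1695, y₁=88  (since 2873025 − 371·7744 = 1)
k=2:  x_2 = 1695·1695+371·88·88 = 5746049,  y_2 = 1695·88+88·1695 = 298320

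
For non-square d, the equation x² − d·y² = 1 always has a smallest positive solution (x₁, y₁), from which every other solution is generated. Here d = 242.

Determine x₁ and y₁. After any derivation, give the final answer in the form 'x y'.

19601 1260

[15; 1,1,3,1,14,1,3,1,1,30] for √242; ℓ=10 ⇒ convergent index 9
k=0  a_k=15  p_k/q_k = 15/1
k=1  a_k=1  p_k/q_k = 16/1
…
k=6  a_k=1  p_k/q_k = 2209/142
k=7  a_k=3  p_k/q_k = 8696/559
k=8  a_k=1  p_k/q_k = 10905/701
k=9  a_k=1  p_k/q_k = 19601/1260
(x₁, y₁) = (19601, 1260);  19601² − 242·1260² = 1 ✓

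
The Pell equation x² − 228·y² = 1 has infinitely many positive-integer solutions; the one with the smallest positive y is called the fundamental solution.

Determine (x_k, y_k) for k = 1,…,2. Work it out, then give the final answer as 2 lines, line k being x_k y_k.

151 10
45601 3020

[15; 10,30] for √228; ℓ=2 ⇒ convergent index 1
i=0: a=15 ⇒ p=15, q=1
i=1: a=10 ⇒ p=151, q=10
(x₁, y₁) = (151, 10);  151² − 228·10² = 1 ✓
k=2:  x_2 = 151·151+228·10·10 = 45601,  y_2 = 151·10+10·151 = 3020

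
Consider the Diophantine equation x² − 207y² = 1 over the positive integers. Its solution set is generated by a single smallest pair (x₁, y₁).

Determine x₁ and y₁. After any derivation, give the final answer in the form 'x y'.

√207 = [14; 2,1,1,2,1,1,2,28, …], period ℓ=8 (even) → k=7
i=0: a=14 ⇒ p=14, q=1
i=1: a=2 ⇒ p=29, q=2
i=2: a=1 ⇒ p=43, q=3
…
i=4: a=2 ⇒ p=187, q=13
i=5: a=1 ⇒ p=259, q=18
i=6: a=1 ⇒ p=446, q=31
i=7: a=2 ⇒ p=1151, q=80
fundamental: x₁=1151, y₁=80  (since 1324801 − 207·6400 = 1)

1151 80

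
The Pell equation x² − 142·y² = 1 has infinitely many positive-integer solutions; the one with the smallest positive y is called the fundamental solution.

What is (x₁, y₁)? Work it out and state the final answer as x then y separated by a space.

[11; 1,10,1,22] for √142; ℓ=4 ⇒ convergent index 3
i=0: a=11 ⇒ p=11, q=1
i=1: a=1 ⇒ p=12, q=1
i=2: a=10 ⇒ p=131, q=11
i=3: a=1 ⇒ p=143, q=12
→ (143, 12).  Check: 143²=20449, 142·12²=20448, difference 1.

143 12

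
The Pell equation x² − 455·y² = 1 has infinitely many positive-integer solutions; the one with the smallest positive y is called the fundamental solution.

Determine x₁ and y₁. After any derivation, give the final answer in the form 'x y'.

d=455: √d = [21; 3,42] (ℓ=2, even), read p_1/q_1
a_0=21:  p_0=21·1+0=21,  q_0=21·0+1=1
a_1=3:  p_1=3·21+1=64,  q_1=3·1+0=3
→ (64, 3).  Check: 64²=4096, 455·3²=4095, difference 1.

64 3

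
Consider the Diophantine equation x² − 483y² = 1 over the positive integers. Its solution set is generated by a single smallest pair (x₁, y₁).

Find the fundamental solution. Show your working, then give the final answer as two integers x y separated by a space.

d=483: √d = [21; 1,42] (ℓ=2, even), read p_1/q_1
step 0: (21, 1)  from 21·(1,0) + (0,1)
step 1: (22, 1)  from 1·(21,1) + (1,0)
→ (22, 1).  Check: 22²=484, 483·1²=483, difference 1.

22 1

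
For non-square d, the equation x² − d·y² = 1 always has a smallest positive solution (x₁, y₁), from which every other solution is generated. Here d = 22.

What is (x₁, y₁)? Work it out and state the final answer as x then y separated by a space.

197 42

[4; 1,2,4,2,1,8] for √22; ℓ=6 ⇒ convergent index 5
i=0: a=4 ⇒ p=4, q=1
…
i=2: a=2 ⇒ p=14, q=3
i=3: a=4 ⇒ p=61, q=13
i=4: a=2 ⇒ p=136, q=29
i=5: a=1 ⇒ p=197, q=42
(x₁, y₁) = (197, 42);  197² − 22·42² = 1 ✓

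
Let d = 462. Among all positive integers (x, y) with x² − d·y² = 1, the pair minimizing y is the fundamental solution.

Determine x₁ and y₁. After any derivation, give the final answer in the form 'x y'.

43 2

√462 → a₀=21, period (2,42); ℓ=2 even so k=1
a_0=21:  p_0=21·1+0=21,  q_0=21·0+1=1
a_1=2:  p_1=2·21+1=43,  q_1=2·1+0=2
fundamental: x₁=43, y₁=2  (since 1849 − 462·4 = 1)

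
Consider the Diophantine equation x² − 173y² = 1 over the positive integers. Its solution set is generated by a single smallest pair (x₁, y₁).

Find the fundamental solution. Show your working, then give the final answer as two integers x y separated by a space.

2499849 190060

[13; 6,1,1,6,26] for √173; ℓ=5 ⇒ convergent index 9
i=0: a=13 ⇒ p=13, q=1
i=1: a=6 ⇒ p=79, q=6
i=2: a=1 ⇒ p=92, q=7
i=3: a=1 ⇒ p=171, q=13
i=4: a=6 ⇒ p=1118, q=85
i=5: a=26 ⇒ p=29239, q=2223
…
i=7: a=1 ⇒ p=205791, q=15646
i=8: a=1 ⇒ p=382343, q=29069
i=9: a=6 ⇒ p=2499849, q=190060
(x₁, y₁) = (2499849, 190060);  2499849² − 173·190060² = 1 ✓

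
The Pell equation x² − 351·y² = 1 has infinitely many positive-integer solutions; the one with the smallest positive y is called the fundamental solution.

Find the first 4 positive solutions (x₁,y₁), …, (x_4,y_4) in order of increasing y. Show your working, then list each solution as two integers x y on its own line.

62425 3332
7793761249 416000200
973051091875225 51937624966668
121485428812828080001 6484412476672499600

√351 → a₀=18, period (1,2,1,3,2,2,2,3,1,2,1,36); ℓ=12 even so k=11
step 0: (18, 1)  from 18·(1,0) + (0,1)
step 1: (19, 1)  from 1·(18,1) + (1,0)
step 2: (56, 3)  from 2·(19,1) + (18,1)
step 3: (75, 4)  from 1·(56,3) + (19,1)
step 4: (281, 15)  from 3·(75,4) + (56,3)
step 5: (637, 34)  from 2·(281,15) + (75,4)
…
step 7: (3747, 200)  from 2·(1555,83) + (637,34)
step 8: (12796, 683)  from 3·(3747,200) + (1555,83)
step 9: (16543, 883)  from 1·(12796,683) + (3747,200)
step 10: (45882, 2449)  from 2·(16543,883) + (12796,683)
step 11: (62425, 3332)  from 1·(45882,2449) + (16543,883)
→ (62425, 3332).  Check: 62425²=3896880625, 351·3332²=3896880624, difference 1.
(62425+3332√351)^2 = 7793761249 + 416000200√351
(62425+3332√351)^3 = 973051091875225 + 51937624966668√351
(62425+3332√351)^4 = 121485428812828080001 + 6484412476672499600√351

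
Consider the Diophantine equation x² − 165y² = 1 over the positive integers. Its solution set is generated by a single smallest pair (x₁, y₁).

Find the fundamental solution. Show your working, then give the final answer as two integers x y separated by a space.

√165 → a₀=12, period (1,5,2,5,1,24); ℓ=6 even so k=5
step 0: (12, 1)  from 12·(1,0) + (0,1)
step 1: (13, 1)  from 1·(12,1) + (1,0)
step 2: (77, 6)  from 5·(13,1) + (12,1)
step 3: (167, 13)  from 2·(77,6) + (13,1)
step 4: (912, 71)  from 5·(167,13) + (77,6)
step 5: (1079, 84)  from 1·(912,71) + (167,13)
fundamental: x₁=1079, y₁=84  (since 1164241 − 165·7056 = 1)

1079 84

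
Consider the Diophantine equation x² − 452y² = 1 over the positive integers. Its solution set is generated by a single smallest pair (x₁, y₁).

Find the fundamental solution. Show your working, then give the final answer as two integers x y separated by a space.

1204353 56648

√452 = [21; 3,1,5,3,10,3,5,1,3,42, …], period ℓ=10 (even) → k=9
step 0: (21, 1)  from 21·(1,0) + (0,1)
step 1: (64, 3)  from 3·(21,1) + (1,0)
step 2: (85, 4)  from 1·(64,3) + (21,1)
step 3: (489, 23)  from 5·(85,4) + (64,3)
step 4: (1552, 73)  from 3·(489,23) + (85,4)
…
step 6: (49579, 2332)  from 3·(16009,753) + (1552,73)
step 7: (263904, 12413)  from 5·(49579,2332) + (16009,753)
step 8: (313483, 14745)  from 1·(263904,12413) + (49579,2332)
step 9: (1204353, 56648)  from 3·(313483,14745) + (263904,12413)
(x₁, y₁) = (1204353, 56648);  1204353² − 452·56648² = 1 ✓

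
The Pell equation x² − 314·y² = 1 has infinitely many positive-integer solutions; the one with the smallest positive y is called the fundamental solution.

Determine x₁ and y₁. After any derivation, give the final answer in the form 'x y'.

392499 22150

√314 → a₀=17, period (1,2,1,1,2,1,34); ℓ=7 odd so k=13
i=0: a=17 ⇒ p=17, q=1
…
i=6: a=1 ⇒ p=443, q=25
…
i=11: a=1 ⇒ p=109882, q=6201
i=12: a=2 ⇒ p=282617, q=15949
i=13: a=1 ⇒ p=392499, q=22150
fundamental: x₁=392499, y₁=22150  (since 154055465001 − 314·490622500 = 1)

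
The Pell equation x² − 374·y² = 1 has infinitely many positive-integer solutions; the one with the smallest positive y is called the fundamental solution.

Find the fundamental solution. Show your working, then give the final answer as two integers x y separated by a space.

3365 174

√374 → a₀=19, period (2,1,18,1,2,38); ℓ=6 even so k=5
i=0: a=19 ⇒ p=19, q=1
…
i=2: a=1 ⇒ p=58, q=3
…
i=4: a=1 ⇒ p=1141, q=59
i=5: a=2 ⇒ p=3365, q=174
→ (3365, 174).  Check: 3365²=11323225, 374·174²=11323224, difference 1.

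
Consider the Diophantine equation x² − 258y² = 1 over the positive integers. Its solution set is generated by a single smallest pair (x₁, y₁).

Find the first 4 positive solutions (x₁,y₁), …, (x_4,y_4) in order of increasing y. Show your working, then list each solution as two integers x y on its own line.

257 16
132097 8224
67897601 4227120
34899234817 2172731456

[16; 16,32] for √258; ℓ=2 ⇒ convergent index 1
a_0=16:  p_0=16·1+0=16,  q_0=16·0+1=1
a_1=16:  p_1=16·16+1=257,  q_1=16·1+0=16
fundamental: x₁=257, y₁=16  (since 66049 − 258·256 = 1)
(x_2, y_2) = (257·257 + 258·16·16, 257·16 + 16·257) = (132097, 8224)
(x_3, y_3) = (257·132097 + 258·16·8224, 257·8224 + 16·132097) = (67897601, 4227120)
(x_4, y_4) = (257·67897601 + 258·16·4227120, 257·4227120 + 16·67897601) = (34899234817, 2172731456)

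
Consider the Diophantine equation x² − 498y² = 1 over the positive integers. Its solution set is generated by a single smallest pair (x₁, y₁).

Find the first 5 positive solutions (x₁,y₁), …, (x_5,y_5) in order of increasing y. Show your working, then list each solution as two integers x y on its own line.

√498 = [22; 3,6,22,6,3,44, …], period ℓ=6 (even) → k=5
step 0: (22, 1)  from 22·(1,0) + (0,1)
step 1: (67, 3)  from 3·(22,1) + (1,0)
…
step 3: (9395, 421)  from 22·(424,19) + (67,3)
step 4: (56794, 2545)  from 6·(9395,421) + (424,19)
step 5: (179777, 8056)  from 3·(56794,2545) + (9395,421)
fundamental: x₁=179777, y₁=8056  (since 32319769729 − 498·64899136 = 1)
(179777+8056√498)^2 = 64639539457 + 2896567024√498
(179777+8056√498)^3 = 23241404969742401 + 1041472259739240√498
(179777+8056√498)^4 = 8356540122426119709697 + 374465516875386131936√498
(179777+8056√498)^5 = 3004627427155559641130652737 + 134640574453571113022377304√498

179777 8056
64639539457 2896567024
23241404969742401 1041472259739240
8356540122426119709697 374465516875386131936
3004627427155559641130652737 134640574453571113022377304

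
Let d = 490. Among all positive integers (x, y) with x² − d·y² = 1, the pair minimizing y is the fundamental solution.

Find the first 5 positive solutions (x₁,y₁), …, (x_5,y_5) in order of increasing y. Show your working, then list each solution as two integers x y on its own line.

d=490: √d = [22; 7,2,1,4,4,4,1,2,7,44] (ℓ=10, even), read p_9/q_9
k=0  a_k=22  p_k/q_k = 22/1
k=1  a_k=7  p_k/q_k = 155/7
…
k=6  a_k=4  p_k/q_k = 40708/1839
k=7  a_k=1  p_k/q_k = 50315/2273
k=8  a_k=2  p_k/q_k = 141338/6385
k=9  a_k=7  p_k/q_k = 1039681/46968
→ (1039681, 46968).  Check: 1039681²=1080936581761, 490·46968²=1080936581760, difference 1.
(x_2, y_2) = (1039681·1039681 + 490·46968·46968, 1039681·46968 + 46968·1039681) = (2161873163521, 97663474416)
(x_3, y_3) = (1039681·2161873163521 + 490·46968·97663474416, 1039681·97663474416 + 46968·2161873163521) = (4495316905044313921, 203077717488555624)
(x_4, y_4) = (1039681·4495316905044313921 + 490·46968·203077717488555624, 1039681·203077717488555624 + 46968·4495316905044313921) = (9347391150304592810234881, 422272088792340335957472)
(x_5, y_5) = (1039681·9347391150304592810234881 + 490·46968·422272088792340335957472, 1039681·422272088792340335957472 + 46968·9347391150304592810234881) = (19436609957075163398170578312001, 878056535095215307939712337240)

1039681 46968
2161873163521 97663474416
4495316905044313921 203077717488555624
9347391150304592810234881 422272088792340335957472
19436609957075163398170578312001 878056535095215307939712337240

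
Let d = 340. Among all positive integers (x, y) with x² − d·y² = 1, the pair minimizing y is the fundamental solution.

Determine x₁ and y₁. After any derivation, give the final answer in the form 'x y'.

[18; 2,3,1,1,1,…,3,2,36] for √340; ℓ=14 ⇒ convergent index 13
k=0  a_k=18  p_k/q_k = 18/1
…
k=4  a_k=1  p_k/q_k = 295/16
…
k=6  a_k=1  p_k/q_k = 756/41
k=7  a_k=8  p_k/q_k = 6509/353
…
k=9  a_k=1  p_k/q_k = 13774/747
…
k=11  a_k=1  p_k/q_k = 34813/1888
k=12  a_k=3  p_k/q_k = 125478/6805
k=13  a_k=2  p_k/q_k = 285769/15498
→ (285769, 15498).  Check: 285769²=81663921361, 340·15498²=81663921360, difference 1.

285769 15498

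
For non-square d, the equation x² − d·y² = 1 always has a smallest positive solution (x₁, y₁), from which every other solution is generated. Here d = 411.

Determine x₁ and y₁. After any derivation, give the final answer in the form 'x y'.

d=411: √d = [20; 3,1,1,1,19,1,1,1,3,40] (ℓ=10, even), read p_9/q_9
k=0  a_k=20  p_k/q_k = 20/1
…
k=3  a_k=1  p_k/q_k = 142/7
…
k=5  a_k=19  p_k/q_k = 4379/216
k=6  a_k=1  p_k/q_k = 4602/227
k=7  a_k=1  p_k/q_k = 8981/443
k=8  a_k=1  p_k/q_k = 13583/670
k=9  a_k=3  p_k/q_k = 49730/2453
→ (49730, 2453).  Check: 49730²=2473072900, 411·2453²=2473072899, difference 1.

49730 2453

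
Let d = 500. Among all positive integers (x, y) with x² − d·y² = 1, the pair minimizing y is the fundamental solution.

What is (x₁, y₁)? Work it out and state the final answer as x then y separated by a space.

√500 = [22; 2,1,3,2,1,…,1,2,44, …], period ℓ=14 (even) → k=13
step 0: (22, 1)  from 22·(1,0) + (0,1)
…
step 3: (246, 11)  from 3·(67,3) + (45,2)
step 4: (559, 25)  from 2·(246,11) + (67,3)
step 5: (805, 36)  from 1·(559,25) + (246,11)
step 6: (1364, 61)  from 1·(805,36) + (559,25)
step 7: (14445, 646)  from 10·(1364,61) + (805,36)
…
step 10: (76317, 3413)  from 2·(30254,1353) + (15809,707)
step 11: (259205, 11592)  from 3·(76317,3413) + (30254,1353)
step 12: (335522, 15005)  from 1·(259205,11592) + (76317,3413)
step 13: (930249, 41602)  from 2·(335522,15005) + (259205,11592)
fundamental: x₁=930249, y₁=41602  (since 865363202001 − 500·1730726404 = 1)

930249 41602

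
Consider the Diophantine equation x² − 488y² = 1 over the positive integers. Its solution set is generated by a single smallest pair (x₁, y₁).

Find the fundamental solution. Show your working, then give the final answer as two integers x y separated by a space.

243 11

√488 → a₀=22, period (11,44); ℓ=2 even so k=1
i=0: a=22 ⇒ p=22, q=1
i=1: a=11 ⇒ p=243, q=11
fundamental: x₁=243, y₁=11  (since 59049 − 488·121 = 1)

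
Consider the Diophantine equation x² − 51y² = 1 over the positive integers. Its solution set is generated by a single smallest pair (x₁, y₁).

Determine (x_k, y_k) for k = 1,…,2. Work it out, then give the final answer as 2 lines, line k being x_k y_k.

√51 → a₀=7, period (7,14); ℓ=2 even so k=1
i=0: a=7 ⇒ p=7, q=1
i=1: a=7 ⇒ p=50, q=7
→ (50, 7).  Check: 50²=2500, 51·7²=2499, difference 1.
n=2: (50,7)∘(50,7) = (50·50+51·7·7, 50·7+7·50) = (4999,700)

50 7
4999 700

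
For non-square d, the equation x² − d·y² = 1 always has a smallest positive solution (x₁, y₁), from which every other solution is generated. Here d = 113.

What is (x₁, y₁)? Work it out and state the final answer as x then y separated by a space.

1204353 113296

[10; 1,1,1,2,2,1,1,1,20] for √113; ℓ=9 ⇒ convergent index 17
a_0=10:  p_0=10·1+0=10,  q_0=10·0+1=1
a_1=1:  p_1=1·10+1=11,  q_1=1·1+0=1
a_2=1:  p_2=1·11+10=21,  q_2=1·1+1=2
a_3=1:  p_3=1·21+11=32,  q_3=1·2+1=3
a_4=2:  p_4=2·32+21=85,  q_4=2·3+2=8
…
a_6=1:  p_6=1·202+85=287,  q_6=1·19+8=27
a_7=1:  p_7=1·287+202=489,  q_7=1·27+19=46
…
a_10=1:  p_10=1·16009+776=16785,  q_10=1·1506+73=1579
a_11=1:  p_11=1·16785+16009=32794,  q_11=1·1579+1506=3085
…
a_14=2:  p_14=2·131952+49579=313483,  q_14=2·12413+4664=29490
…
a_16=1:  p_16=1·445435+313483=758918,  q_16=1·41903+29490=71393
a_17=1:  p_17=1·758918+445435=1204353,  q_17=1·71393+41903=113296
fundamental: x₁=1204353, y₁=113296  (since 1450466148609 − 113·12835983616 = 1)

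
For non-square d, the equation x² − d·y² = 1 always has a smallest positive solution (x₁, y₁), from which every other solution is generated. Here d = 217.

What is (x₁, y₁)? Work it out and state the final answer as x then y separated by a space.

3844063 260952

√217 → a₀=14, period (1,2,1,2,1,…,2,1,28); ℓ=16 even so k=15
k=0  a_k=14  p_k/q_k = 14/1
k=1  a_k=1  p_k/q_k = 15/1
…
k=4  a_k=2  p_k/q_k = 162/11
…
k=6  a_k=1  p_k/q_k = 383/26
…
k=8  a_k=4  p_k/q_k = 15055/1022
…
k=12  a_k=2  p_k/q_k = 740980/50301
…
k=14  a_k=2  p_k/q_k = 2809702/190735
k=15  a_k=1  p_k/q_k = 3844063/260952
fundamental: x₁=3844063, y₁=260952  (since 14776820347969 − 217·68095946304 = 1)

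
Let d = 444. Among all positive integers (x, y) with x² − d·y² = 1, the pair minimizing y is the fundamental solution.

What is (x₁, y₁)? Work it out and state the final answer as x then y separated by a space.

√444 → a₀=21, period (14,42); ℓ=2 even so k=1
k=0  a_k=21  p_k/q_k = 21/1
k=1  a_k=14  p_k/q_k = 295/14
(x₁, y₁) = (295, 14);  295² − 444·14² = 1 ✓

295 14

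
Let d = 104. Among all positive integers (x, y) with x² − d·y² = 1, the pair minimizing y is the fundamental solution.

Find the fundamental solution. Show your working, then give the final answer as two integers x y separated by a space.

51 5

[10; 5,20] for √104; ℓ=2 ⇒ convergent index 1
a_0=10:  p_0=10·1+0=10,  q_0=10·0+1=1
a_1=5:  p_1=5·10+1=51,  q_1=5·1+0=5
→ (51, 5).  Check: 51²=2601, 104·5²=2600, difference 1.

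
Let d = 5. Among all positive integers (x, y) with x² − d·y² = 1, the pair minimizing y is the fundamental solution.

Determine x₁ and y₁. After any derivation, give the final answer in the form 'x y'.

9 4

√5 → a₀=2, period (4); ℓ=1 odd so k=1
k=0  a_k=2  p_k/q_k = 2/1
k=1  a_k=4  p_k/q_k = 9/4
(x₁, y₁) = (9, 4);  9² − 5·4² = 1 ✓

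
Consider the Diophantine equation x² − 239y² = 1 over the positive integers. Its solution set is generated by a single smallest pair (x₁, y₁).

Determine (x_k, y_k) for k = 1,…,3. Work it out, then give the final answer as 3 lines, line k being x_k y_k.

6195120 400729
76759023628799 4965128484960
951062724926484326640 61519133559490389671

√239 = [15; 2,5,1,2,4,15,4,2,1,5,2,30, …], period ℓ=12 (even) → k=11
i=0: a=15 ⇒ p=15, q=1
…
i=2: a=5 ⇒ p=170, q=11
…
i=4: a=2 ⇒ p=572, q=37
i=5: a=4 ⇒ p=2489, q=161
…
i=8: a=2 ⇒ p=346141, q=22390
…
i=10: a=5 ⇒ p=2847431, q=184185
i=11: a=2 ⇒ p=6195120, q=400729
fundamental: x₁=6195120, y₁=400729  (since 38379511814400 − 239·160583731441 = 1)
(x_2, y_2) = (6195120·6195120 + 239·400729·400729, 6195120·400729 + 400729·6195120) = (76759023628799, 4965128484960)
(x_3, y_3) = (6195120·76759023628799 + 239·400729·4965128484960, 6195120·4965128484960 + 400729·76759023628799) = (951062724926484326640, 61519133559490389671)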